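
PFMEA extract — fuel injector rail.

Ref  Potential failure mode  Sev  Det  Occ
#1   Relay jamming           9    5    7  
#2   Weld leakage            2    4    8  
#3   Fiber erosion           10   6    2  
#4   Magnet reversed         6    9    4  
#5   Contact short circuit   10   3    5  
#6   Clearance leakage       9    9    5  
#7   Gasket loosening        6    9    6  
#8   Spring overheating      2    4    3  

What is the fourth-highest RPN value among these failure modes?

216

RPN = Severity × Occurrence × Detection:
  #1: 9 × 7 × 5 = 315
  #2: 2 × 8 × 4 = 64
  #3: 10 × 2 × 6 = 120
  #4: 6 × 4 × 9 = 216
  #5: 10 × 5 × 3 = 150
  #6: 9 × 5 × 9 = 405
  #7: 6 × 6 × 9 = 324
  #8: 2 × 3 × 4 = 24
Sorted descending: 405, 324, 315, 216, 150, 120, 64, 24.
The fourth-highest RPN is 216 (#4).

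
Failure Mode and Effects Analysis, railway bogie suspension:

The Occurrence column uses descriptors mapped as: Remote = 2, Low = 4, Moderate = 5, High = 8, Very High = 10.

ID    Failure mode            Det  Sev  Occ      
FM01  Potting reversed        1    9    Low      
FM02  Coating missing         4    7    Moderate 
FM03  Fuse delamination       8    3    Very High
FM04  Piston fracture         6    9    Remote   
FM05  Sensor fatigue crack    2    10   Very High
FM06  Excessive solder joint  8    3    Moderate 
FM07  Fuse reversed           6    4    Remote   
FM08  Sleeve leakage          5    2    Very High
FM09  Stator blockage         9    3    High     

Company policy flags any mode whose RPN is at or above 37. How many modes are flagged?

RPN = Severity × Occurrence × Detection:
  FM01: 9 × 4 × 1 = 36
  FM02: 7 × 5 × 4 = 140
  FM03: 3 × 10 × 8 = 240
  FM04: 9 × 2 × 6 = 108
  FM05: 10 × 10 × 2 = 200
  FM06: 3 × 5 × 8 = 120
  FM07: 4 × 2 × 6 = 48
  FM08: 2 × 10 × 5 = 100
  FM09: 3 × 8 × 9 = 216
Modes with RPN ≥ 37: FM02 (140), FM03 (240), FM04 (108), FM05 (200), FM06 (120), FM07 (48), FM08 (100), FM09 (216) → 8.

8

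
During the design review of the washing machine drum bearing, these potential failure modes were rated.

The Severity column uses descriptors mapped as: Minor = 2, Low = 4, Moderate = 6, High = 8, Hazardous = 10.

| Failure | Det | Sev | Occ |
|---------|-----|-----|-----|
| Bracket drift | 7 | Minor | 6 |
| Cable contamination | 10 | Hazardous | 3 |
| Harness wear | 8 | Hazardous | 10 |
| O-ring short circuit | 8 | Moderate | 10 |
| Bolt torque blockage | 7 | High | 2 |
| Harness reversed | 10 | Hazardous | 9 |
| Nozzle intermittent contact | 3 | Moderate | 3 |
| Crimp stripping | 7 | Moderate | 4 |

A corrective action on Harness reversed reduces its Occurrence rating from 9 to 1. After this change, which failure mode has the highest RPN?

Harness wear

RPN = Severity × Occurrence × Detection:
  Bracket drift: 2 × 6 × 7 = 84
  Cable contamination: 10 × 3 × 10 = 300
  Harness wear: 10 × 10 × 8 = 800
  O-ring short circuit: 6 × 10 × 8 = 480
  Bolt torque blockage: 8 × 2 × 7 = 112
  Harness reversed: 10 × 9 × 10 = 900
  Nozzle intermittent contact: 6 × 3 × 3 = 54
  Crimp stripping: 6 × 4 × 7 = 168
After action: Harness reversed → 10 × 1 × 10 = 100.
Revised RPNs: Harness wear=800, O-ring short circuit=480, Cable contamination=300, Crimp stripping=168, Bolt torque blockage=112, Harness reversed=100, Bracket drift=84, Nozzle intermittent contact=54.
Highest is now Harness wear (800).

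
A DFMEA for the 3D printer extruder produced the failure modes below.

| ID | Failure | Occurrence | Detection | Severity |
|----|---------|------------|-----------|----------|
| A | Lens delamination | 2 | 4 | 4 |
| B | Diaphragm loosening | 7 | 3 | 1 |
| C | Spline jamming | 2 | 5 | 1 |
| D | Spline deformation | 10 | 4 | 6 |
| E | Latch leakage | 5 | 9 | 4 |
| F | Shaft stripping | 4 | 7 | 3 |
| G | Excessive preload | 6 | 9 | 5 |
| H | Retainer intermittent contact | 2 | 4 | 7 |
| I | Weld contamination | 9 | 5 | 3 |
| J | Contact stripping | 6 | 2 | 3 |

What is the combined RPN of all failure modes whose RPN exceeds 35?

1001

RPN = Severity × Occurrence × Detection:
  A: 4 × 2 × 4 = 32
  B: 1 × 7 × 3 = 21
  C: 1 × 2 × 5 = 10
  D: 6 × 10 × 4 = 240
  E: 4 × 5 × 9 = 180
  F: 3 × 4 × 7 = 84
  G: 5 × 6 × 9 = 270
  H: 7 × 2 × 4 = 56
  I: 3 × 9 × 5 = 135
  J: 3 × 6 × 2 = 36
RPN > 35: D (240), E (180), F (84), G (270), H (56), I (135), J (36).
Sum: 240 + 180 + 84 + 270 + 56 + 135 + 36 = 1001.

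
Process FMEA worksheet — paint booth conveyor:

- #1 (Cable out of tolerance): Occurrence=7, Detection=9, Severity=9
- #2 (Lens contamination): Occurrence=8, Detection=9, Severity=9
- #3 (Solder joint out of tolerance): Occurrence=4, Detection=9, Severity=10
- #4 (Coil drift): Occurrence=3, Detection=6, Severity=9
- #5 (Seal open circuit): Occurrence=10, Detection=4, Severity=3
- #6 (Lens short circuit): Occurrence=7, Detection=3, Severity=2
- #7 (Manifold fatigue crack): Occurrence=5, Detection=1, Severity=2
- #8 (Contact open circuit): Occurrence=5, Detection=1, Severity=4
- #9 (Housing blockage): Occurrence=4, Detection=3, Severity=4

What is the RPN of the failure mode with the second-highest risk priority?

RPN = Severity × Occurrence × Detection:
  #1: 9 × 7 × 9 = 567
  #2: 9 × 8 × 9 = 648
  #3: 10 × 4 × 9 = 360
  #4: 9 × 3 × 6 = 162
  #5: 3 × 10 × 4 = 120
  #6: 2 × 7 × 3 = 42
  #7: 2 × 5 × 1 = 10
  #8: 4 × 5 × 1 = 20
  #9: 4 × 4 × 3 = 48
Sorted descending: 648, 567, 360, 162, 120, 48, 42, 20, 10.
The second-highest RPN is 567 (#1).

567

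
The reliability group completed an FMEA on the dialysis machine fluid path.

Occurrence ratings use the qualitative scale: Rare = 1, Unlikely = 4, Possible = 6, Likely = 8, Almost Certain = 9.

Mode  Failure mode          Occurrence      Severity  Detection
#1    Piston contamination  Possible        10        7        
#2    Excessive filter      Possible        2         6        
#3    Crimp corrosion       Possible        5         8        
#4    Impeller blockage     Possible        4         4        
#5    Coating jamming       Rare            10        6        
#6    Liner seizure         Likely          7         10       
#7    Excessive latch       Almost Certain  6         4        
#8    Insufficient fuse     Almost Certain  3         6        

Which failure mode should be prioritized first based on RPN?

#6

RPN = Severity × Occurrence × Detection:
  #1: 10 × 6 × 7 = 420
  #2: 2 × 6 × 6 = 72
  #3: 5 × 6 × 8 = 240
  #4: 4 × 6 × 4 = 96
  #5: 10 × 1 × 6 = 60
  #6: 7 × 8 × 10 = 560
  #7: 6 × 9 × 4 = 216
  #8: 3 × 9 × 6 = 162
Highest RPN is 560 → #6.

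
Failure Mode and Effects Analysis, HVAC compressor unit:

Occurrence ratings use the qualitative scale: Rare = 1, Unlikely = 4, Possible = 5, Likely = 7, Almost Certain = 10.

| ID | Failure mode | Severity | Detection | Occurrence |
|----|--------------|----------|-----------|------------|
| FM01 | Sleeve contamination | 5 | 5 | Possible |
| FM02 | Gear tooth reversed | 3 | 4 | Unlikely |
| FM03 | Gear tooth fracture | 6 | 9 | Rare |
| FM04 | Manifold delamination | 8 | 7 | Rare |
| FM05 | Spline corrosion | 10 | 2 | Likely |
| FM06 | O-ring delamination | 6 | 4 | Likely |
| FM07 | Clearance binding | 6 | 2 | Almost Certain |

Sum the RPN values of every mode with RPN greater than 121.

433

RPN = Severity × Occurrence × Detection:
  FM01: 5 × 5 × 5 = 125
  FM02: 3 × 4 × 4 = 48
  FM03: 6 × 1 × 9 = 54
  FM04: 8 × 1 × 7 = 56
  FM05: 10 × 7 × 2 = 140
  FM06: 6 × 7 × 4 = 168
  FM07: 6 × 10 × 2 = 120
RPN > 121: FM01 (125), FM05 (140), FM06 (168).
Sum: 125 + 140 + 168 = 433.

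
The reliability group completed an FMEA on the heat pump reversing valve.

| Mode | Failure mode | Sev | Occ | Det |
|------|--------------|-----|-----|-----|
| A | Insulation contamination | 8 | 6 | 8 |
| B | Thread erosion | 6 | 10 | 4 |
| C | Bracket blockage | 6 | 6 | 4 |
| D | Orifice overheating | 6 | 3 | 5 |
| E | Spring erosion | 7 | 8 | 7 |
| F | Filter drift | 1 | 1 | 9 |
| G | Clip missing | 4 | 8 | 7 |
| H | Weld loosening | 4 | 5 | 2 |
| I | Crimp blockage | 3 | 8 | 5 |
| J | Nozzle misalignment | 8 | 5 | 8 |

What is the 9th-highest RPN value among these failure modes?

40

RPN = Severity × Occurrence × Detection:
  A: 8 × 6 × 8 = 384
  B: 6 × 10 × 4 = 240
  C: 6 × 6 × 4 = 144
  D: 6 × 3 × 5 = 90
  E: 7 × 8 × 7 = 392
  F: 1 × 1 × 9 = 9
  G: 4 × 8 × 7 = 224
  H: 4 × 5 × 2 = 40
  I: 3 × 8 × 5 = 120
  J: 8 × 5 × 8 = 320
Sorted descending: 392, 384, 320, 240, 224, 144, 120, 90, 40, 9.
The 9th-highest RPN is 40 (H).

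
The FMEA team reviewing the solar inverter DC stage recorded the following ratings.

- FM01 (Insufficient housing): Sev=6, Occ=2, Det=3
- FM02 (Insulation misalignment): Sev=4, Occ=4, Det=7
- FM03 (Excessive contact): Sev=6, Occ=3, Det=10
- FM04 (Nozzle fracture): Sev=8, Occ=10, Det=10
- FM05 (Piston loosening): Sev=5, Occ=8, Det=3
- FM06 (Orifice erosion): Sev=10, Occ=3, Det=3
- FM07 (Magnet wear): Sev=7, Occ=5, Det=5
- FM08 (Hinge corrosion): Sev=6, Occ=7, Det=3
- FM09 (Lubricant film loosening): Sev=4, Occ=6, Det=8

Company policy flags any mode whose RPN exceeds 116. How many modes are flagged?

6

RPN = Severity × Occurrence × Detection:
  FM01: 6 × 2 × 3 = 36
  FM02: 4 × 4 × 7 = 112
  FM03: 6 × 3 × 10 = 180
  FM04: 8 × 10 × 10 = 800
  FM05: 5 × 8 × 3 = 120
  FM06: 10 × 3 × 3 = 90
  FM07: 7 × 5 × 5 = 175
  FM08: 6 × 7 × 3 = 126
  FM09: 4 × 6 × 8 = 192
Modes with RPN > 116: FM03 (180), FM04 (800), FM05 (120), FM07 (175), FM08 (126), FM09 (192) → 6.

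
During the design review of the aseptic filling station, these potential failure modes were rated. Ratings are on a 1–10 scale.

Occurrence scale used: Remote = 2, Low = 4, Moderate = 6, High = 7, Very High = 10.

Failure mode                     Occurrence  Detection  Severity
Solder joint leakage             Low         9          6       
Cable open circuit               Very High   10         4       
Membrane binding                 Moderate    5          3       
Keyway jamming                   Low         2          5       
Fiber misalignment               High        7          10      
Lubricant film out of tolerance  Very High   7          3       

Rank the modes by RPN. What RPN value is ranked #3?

216

RPN = Severity × Occurrence × Detection:
  Solder joint leakage: 6 × 4 × 9 = 216
  Cable open circuit: 4 × 10 × 10 = 400
  Membrane binding: 3 × 6 × 5 = 90
  Keyway jamming: 5 × 4 × 2 = 40
  Fiber misalignment: 10 × 7 × 7 = 490
  Lubricant film out of tolerance: 3 × 10 × 7 = 210
Sorted descending: 490, 400, 216, 210, 90, 40.
The third-highest RPN is 216 (Solder joint leakage).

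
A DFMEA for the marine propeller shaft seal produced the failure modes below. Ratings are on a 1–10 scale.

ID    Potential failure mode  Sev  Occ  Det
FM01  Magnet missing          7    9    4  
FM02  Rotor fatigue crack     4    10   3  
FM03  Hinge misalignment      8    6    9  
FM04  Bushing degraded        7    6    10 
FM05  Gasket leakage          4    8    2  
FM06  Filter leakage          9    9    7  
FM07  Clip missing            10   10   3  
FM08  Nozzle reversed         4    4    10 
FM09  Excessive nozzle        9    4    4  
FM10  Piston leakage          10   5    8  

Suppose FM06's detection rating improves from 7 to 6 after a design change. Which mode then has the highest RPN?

RPN = Severity × Occurrence × Detection:
  FM01: 7 × 9 × 4 = 252
  FM02: 4 × 10 × 3 = 120
  FM03: 8 × 6 × 9 = 432
  FM04: 7 × 6 × 10 = 420
  FM05: 4 × 8 × 2 = 64
  FM06: 9 × 9 × 7 = 567
  FM07: 10 × 10 × 3 = 300
  FM08: 4 × 4 × 10 = 160
  FM09: 9 × 4 × 4 = 144
  FM10: 10 × 5 × 8 = 400
After action: FM06 → 9 × 9 × 6 = 486.
Revised RPNs: FM06=486, FM03=432, FM04=420, FM10=400, FM07=300, FM01=252, FM08=160, FM09=144, FM02=120, FM05=64.
Highest is now FM06 (486).

FM06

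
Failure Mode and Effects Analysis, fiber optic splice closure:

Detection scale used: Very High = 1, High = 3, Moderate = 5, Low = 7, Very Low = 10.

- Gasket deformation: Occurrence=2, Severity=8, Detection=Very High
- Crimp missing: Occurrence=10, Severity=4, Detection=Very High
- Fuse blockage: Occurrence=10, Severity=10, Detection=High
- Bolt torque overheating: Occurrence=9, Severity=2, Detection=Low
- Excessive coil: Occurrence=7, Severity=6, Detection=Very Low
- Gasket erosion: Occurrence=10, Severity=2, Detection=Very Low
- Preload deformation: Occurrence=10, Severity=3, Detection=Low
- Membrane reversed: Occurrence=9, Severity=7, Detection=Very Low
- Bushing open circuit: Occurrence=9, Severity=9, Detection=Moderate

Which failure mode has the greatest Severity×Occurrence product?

Criticality = Severity × Occurrence:
  Gasket deformation: 8 × 2 = 16
  Crimp missing: 4 × 10 = 40
  Fuse blockage: 10 × 10 = 100
  Bolt torque overheating: 2 × 9 = 18
  Excessive coil: 6 × 7 = 42
  Gasket erosion: 2 × 10 = 20
  Preload deformation: 3 × 10 = 30
  Membrane reversed: 7 × 9 = 63
  Bushing open circuit: 9 × 9 = 81
Highest criticality is 100 → Fuse blockage.

Fuse blockage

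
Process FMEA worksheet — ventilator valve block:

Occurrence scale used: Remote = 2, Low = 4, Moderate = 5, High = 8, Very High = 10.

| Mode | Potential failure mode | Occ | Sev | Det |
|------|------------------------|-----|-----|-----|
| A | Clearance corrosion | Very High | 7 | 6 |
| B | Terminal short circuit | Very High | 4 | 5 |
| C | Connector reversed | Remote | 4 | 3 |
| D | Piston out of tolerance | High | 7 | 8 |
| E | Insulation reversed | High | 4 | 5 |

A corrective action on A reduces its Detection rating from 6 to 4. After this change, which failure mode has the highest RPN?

RPN = Severity × Occurrence × Detection:
  A: 7 × 10 × 6 = 420
  B: 4 × 10 × 5 = 200
  C: 4 × 2 × 3 = 24
  D: 7 × 8 × 8 = 448
  E: 4 × 8 × 5 = 160
After action: A → 7 × 10 × 4 = 280.
Revised RPNs: D=448, A=280, B=200, E=160, C=24.
Highest is now D (448).

D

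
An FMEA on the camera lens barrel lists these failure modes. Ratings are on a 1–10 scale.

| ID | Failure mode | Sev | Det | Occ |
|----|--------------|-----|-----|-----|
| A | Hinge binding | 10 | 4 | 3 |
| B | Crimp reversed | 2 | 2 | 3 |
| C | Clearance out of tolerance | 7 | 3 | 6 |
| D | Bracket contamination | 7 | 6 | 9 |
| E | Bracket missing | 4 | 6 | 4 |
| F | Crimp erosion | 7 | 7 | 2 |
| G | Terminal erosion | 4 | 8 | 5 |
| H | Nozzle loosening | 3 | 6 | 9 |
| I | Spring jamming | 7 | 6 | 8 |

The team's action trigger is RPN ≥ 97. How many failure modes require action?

7

RPN = Severity × Occurrence × Detection:
  A: 10 × 3 × 4 = 120
  B: 2 × 3 × 2 = 12
  C: 7 × 6 × 3 = 126
  D: 7 × 9 × 6 = 378
  E: 4 × 4 × 6 = 96
  F: 7 × 2 × 7 = 98
  G: 4 × 5 × 8 = 160
  H: 3 × 9 × 6 = 162
  I: 7 × 8 × 6 = 336
Modes with RPN ≥ 97: A (120), C (126), D (378), F (98), G (160), H (162), I (336) → 7.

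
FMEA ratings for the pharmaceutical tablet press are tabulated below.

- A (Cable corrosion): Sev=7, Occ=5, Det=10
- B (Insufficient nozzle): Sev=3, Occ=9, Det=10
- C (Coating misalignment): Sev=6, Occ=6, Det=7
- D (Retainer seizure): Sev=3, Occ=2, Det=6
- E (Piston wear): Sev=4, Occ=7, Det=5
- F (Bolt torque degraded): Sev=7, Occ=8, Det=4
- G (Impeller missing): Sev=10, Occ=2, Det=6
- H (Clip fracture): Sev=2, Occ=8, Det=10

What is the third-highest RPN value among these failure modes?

252

RPN = Severity × Occurrence × Detection:
  A: 7 × 5 × 10 = 350
  B: 3 × 9 × 10 = 270
  C: 6 × 6 × 7 = 252
  D: 3 × 2 × 6 = 36
  E: 4 × 7 × 5 = 140
  F: 7 × 8 × 4 = 224
  G: 10 × 2 × 6 = 120
  H: 2 × 8 × 10 = 160
Sorted descending: 350, 270, 252, 224, 160, 140, 120, 36.
The third-highest RPN is 252 (C).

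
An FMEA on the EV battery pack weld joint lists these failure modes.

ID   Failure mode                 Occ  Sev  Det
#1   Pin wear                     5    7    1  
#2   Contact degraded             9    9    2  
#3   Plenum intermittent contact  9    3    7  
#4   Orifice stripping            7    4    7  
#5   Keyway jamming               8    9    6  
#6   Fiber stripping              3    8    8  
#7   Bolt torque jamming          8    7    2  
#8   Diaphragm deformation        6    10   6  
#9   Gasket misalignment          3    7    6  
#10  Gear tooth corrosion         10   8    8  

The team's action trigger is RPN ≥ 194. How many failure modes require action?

4

RPN = Severity × Occurrence × Detection:
  #1: 7 × 5 × 1 = 35
  #2: 9 × 9 × 2 = 162
  #3: 3 × 9 × 7 = 189
  #4: 4 × 7 × 7 = 196
  #5: 9 × 8 × 6 = 432
  #6: 8 × 3 × 8 = 192
  #7: 7 × 8 × 2 = 112
  #8: 10 × 6 × 6 = 360
  #9: 7 × 3 × 6 = 126
  #10: 8 × 10 × 8 = 640
Modes with RPN ≥ 194: #4 (196), #5 (432), #8 (360), #10 (640) → 4.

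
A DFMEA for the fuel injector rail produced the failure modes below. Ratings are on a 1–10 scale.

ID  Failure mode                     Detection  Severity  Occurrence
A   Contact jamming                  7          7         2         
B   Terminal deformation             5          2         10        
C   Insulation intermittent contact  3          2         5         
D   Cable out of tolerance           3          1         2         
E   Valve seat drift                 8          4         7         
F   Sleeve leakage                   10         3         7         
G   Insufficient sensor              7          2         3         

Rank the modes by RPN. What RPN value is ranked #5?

42

RPN = Severity × Occurrence × Detection:
  A: 7 × 2 × 7 = 98
  B: 2 × 10 × 5 = 100
  C: 2 × 5 × 3 = 30
  D: 1 × 2 × 3 = 6
  E: 4 × 7 × 8 = 224
  F: 3 × 7 × 10 = 210
  G: 2 × 3 × 7 = 42
Sorted descending: 224, 210, 100, 98, 42, 30, 6.
The fifth-highest RPN is 42 (G).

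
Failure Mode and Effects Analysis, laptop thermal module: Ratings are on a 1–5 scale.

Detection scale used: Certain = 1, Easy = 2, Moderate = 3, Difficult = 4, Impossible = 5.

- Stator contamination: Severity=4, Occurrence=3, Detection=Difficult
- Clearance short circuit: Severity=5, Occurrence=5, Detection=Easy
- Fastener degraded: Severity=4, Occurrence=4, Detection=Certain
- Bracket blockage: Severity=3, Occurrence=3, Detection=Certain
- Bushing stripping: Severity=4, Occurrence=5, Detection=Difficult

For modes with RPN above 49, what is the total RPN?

RPN = Severity × Occurrence × Detection:
  Stator contamination: 4 × 3 × 4 = 48
  Clearance short circuit: 5 × 5 × 2 = 50
  Fastener degraded: 4 × 4 × 1 = 16
  Bracket blockage: 3 × 3 × 1 = 9
  Bushing stripping: 4 × 5 × 4 = 80
RPN > 49: Clearance short circuit (50), Bushing stripping (80).
Sum: 50 + 80 = 130.

130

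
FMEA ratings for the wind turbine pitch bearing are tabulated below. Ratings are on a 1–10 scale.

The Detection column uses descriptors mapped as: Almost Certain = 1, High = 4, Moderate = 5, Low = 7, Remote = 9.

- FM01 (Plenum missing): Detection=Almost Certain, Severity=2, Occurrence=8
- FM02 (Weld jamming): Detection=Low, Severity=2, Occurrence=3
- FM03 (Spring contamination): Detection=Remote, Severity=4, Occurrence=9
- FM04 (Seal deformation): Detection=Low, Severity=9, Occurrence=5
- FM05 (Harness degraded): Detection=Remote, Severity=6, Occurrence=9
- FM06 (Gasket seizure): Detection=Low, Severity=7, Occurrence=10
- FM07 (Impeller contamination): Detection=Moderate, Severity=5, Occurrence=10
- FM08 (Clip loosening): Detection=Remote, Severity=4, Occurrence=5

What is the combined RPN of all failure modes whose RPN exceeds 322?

1300

RPN = Severity × Occurrence × Detection:
  FM01: 2 × 8 × 1 = 16
  FM02: 2 × 3 × 7 = 42
  FM03: 4 × 9 × 9 = 324
  FM04: 9 × 5 × 7 = 315
  FM05: 6 × 9 × 9 = 486
  FM06: 7 × 10 × 7 = 490
  FM07: 5 × 10 × 5 = 250
  FM08: 4 × 5 × 9 = 180
RPN > 322: FM03 (324), FM05 (486), FM06 (490).
Sum: 324 + 486 + 490 = 1300.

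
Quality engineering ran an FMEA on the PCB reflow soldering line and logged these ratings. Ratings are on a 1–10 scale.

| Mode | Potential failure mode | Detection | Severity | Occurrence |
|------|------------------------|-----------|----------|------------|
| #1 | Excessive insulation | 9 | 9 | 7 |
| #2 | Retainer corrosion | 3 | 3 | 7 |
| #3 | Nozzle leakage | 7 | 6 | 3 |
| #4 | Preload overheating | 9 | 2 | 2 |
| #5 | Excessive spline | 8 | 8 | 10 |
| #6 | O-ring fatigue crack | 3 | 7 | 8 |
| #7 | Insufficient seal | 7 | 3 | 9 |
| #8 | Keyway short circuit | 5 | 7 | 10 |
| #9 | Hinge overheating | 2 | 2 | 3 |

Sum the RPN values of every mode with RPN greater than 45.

2103

RPN = Severity × Occurrence × Detection:
  #1: 9 × 7 × 9 = 567
  #2: 3 × 7 × 3 = 63
  #3: 6 × 3 × 7 = 126
  #4: 2 × 2 × 9 = 36
  #5: 8 × 10 × 8 = 640
  #6: 7 × 8 × 3 = 168
  #7: 3 × 9 × 7 = 189
  #8: 7 × 10 × 5 = 350
  #9: 2 × 3 × 2 = 12
RPN > 45: #1 (567), #2 (63), #3 (126), #5 (640), #6 (168), #7 (189), #8 (350).
Sum: 567 + 63 + 126 + 640 + 168 + 189 + 350 = 2103.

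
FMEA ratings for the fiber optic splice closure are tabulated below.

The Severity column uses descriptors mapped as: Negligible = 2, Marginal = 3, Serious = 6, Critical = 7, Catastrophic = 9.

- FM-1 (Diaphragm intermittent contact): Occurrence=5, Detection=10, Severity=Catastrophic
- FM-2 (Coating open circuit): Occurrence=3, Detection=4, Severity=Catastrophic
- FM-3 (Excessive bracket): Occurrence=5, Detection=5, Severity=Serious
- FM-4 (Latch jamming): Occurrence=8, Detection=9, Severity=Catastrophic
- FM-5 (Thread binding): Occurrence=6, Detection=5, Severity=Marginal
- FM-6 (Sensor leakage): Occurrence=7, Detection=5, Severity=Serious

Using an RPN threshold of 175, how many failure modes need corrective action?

RPN = Severity × Occurrence × Detection:
  FM-1: 9 × 5 × 10 = 450
  FM-2: 9 × 3 × 4 = 108
  FM-3: 6 × 5 × 5 = 150
  FM-4: 9 × 8 × 9 = 648
  FM-5: 3 × 6 × 5 = 90
  FM-6: 6 × 7 × 5 = 210
Modes with RPN ≥ 175: FM-1 (450), FM-4 (648), FM-6 (210) → 3.

3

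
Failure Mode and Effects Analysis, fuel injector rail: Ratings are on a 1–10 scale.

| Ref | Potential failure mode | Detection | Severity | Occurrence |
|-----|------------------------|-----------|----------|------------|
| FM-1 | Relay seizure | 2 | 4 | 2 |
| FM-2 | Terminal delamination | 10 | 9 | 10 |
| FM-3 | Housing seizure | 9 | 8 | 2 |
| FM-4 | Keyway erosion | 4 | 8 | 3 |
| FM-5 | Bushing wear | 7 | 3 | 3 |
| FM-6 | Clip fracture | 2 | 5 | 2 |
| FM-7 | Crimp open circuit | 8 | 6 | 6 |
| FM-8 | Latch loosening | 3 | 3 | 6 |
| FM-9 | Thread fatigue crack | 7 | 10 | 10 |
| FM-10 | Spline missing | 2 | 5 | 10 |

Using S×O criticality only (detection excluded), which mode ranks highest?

FM-9

Criticality = Severity × Occurrence:
  FM-1: 4 × 2 = 8
  FM-2: 9 × 10 = 90
  FM-3: 8 × 2 = 16
  FM-4: 8 × 3 = 24
  FM-5: 3 × 3 = 9
  FM-6: 5 × 2 = 10
  FM-7: 6 × 6 = 36
  FM-8: 3 × 6 = 18
  FM-9: 10 × 10 = 100
  FM-10: 5 × 10 = 50
Highest criticality is 100 → FM-9.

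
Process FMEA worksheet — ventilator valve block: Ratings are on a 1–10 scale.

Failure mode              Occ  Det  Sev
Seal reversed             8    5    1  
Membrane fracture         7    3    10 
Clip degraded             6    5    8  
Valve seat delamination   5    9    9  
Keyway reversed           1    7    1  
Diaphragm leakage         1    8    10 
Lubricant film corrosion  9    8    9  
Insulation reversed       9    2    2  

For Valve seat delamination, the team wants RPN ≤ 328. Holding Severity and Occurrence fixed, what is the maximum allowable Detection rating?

7

Valve seat delamination: S=9, O=5, D=9 → current RPN = 405.
Fixed product = 45. Need 45 × D ≤ 328, so D ≤ 328/45 = 7.29.
Maximum integer Detection rating = 7 (gives RPN 315; D=8 would give 360 > 328).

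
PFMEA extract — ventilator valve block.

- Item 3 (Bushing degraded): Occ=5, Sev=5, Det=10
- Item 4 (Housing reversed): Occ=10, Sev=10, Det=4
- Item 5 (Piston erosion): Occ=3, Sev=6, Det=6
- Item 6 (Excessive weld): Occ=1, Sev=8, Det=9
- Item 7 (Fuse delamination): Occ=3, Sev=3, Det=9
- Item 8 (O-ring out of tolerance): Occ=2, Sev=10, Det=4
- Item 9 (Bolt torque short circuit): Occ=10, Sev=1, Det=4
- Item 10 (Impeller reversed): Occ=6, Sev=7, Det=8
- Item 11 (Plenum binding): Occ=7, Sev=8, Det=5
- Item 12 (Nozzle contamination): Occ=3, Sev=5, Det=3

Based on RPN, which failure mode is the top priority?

Item 4

RPN = Severity × Occurrence × Detection:
  Item 3: 5 × 5 × 10 = 250
  Item 4: 10 × 10 × 4 = 400
  Item 5: 6 × 3 × 6 = 108
  Item 6: 8 × 1 × 9 = 72
  Item 7: 3 × 3 × 9 = 81
  Item 8: 10 × 2 × 4 = 80
  Item 9: 1 × 10 × 4 = 40
  Item 10: 7 × 6 × 8 = 336
  Item 11: 8 × 7 × 5 = 280
  Item 12: 5 × 3 × 3 = 45
Highest RPN is 400 → Item 4.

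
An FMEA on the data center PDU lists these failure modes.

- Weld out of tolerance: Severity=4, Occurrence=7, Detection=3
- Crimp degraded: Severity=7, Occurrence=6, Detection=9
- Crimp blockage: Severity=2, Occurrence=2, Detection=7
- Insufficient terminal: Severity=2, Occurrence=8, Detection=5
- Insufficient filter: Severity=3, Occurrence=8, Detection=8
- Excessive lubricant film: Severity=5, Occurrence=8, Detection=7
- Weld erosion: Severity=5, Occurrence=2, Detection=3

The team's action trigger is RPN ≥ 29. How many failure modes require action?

RPN = Severity × Occurrence × Detection:
  Weld out of tolerance: 4 × 7 × 3 = 84
  Crimp degraded: 7 × 6 × 9 = 378
  Crimp blockage: 2 × 2 × 7 = 28
  Insufficient terminal: 2 × 8 × 5 = 80
  Insufficient filter: 3 × 8 × 8 = 192
  Excessive lubricant film: 5 × 8 × 7 = 280
  Weld erosion: 5 × 2 × 3 = 30
Modes with RPN ≥ 29: Weld out of tolerance (84), Crimp degraded (378), Insufficient terminal (80), Insufficient filter (192), Excessive lubricant film (280), Weld erosion (30) → 6.

6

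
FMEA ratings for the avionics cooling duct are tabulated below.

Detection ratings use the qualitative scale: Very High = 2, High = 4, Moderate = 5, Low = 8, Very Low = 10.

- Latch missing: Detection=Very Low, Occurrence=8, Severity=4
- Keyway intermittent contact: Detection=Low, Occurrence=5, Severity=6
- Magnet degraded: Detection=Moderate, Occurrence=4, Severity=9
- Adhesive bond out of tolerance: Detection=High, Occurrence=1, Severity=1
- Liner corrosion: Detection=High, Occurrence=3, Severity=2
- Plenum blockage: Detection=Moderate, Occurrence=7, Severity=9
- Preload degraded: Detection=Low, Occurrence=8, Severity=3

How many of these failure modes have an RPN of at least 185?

4

RPN = Severity × Occurrence × Detection:
  Latch missing: 4 × 8 × 10 = 320
  Keyway intermittent contact: 6 × 5 × 8 = 240
  Magnet degraded: 9 × 4 × 5 = 180
  Adhesive bond out of tolerance: 1 × 1 × 4 = 4
  Liner corrosion: 2 × 3 × 4 = 24
  Plenum blockage: 9 × 7 × 5 = 315
  Preload degraded: 3 × 8 × 8 = 192
Modes with RPN ≥ 185: Latch missing (320), Keyway intermittent contact (240), Plenum blockage (315), Preload degraded (192) → 4.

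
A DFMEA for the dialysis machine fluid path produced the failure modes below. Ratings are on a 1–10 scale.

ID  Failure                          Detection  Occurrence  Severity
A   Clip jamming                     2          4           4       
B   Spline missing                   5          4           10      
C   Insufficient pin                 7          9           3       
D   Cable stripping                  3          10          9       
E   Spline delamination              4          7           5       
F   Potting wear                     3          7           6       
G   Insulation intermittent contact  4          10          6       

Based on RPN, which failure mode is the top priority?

RPN = Severity × Occurrence × Detection:
  A: 4 × 4 × 2 = 32
  B: 10 × 4 × 5 = 200
  C: 3 × 9 × 7 = 189
  D: 9 × 10 × 3 = 270
  E: 5 × 7 × 4 = 140
  F: 6 × 7 × 3 = 126
  G: 6 × 10 × 4 = 240
Highest RPN is 270 → D.

D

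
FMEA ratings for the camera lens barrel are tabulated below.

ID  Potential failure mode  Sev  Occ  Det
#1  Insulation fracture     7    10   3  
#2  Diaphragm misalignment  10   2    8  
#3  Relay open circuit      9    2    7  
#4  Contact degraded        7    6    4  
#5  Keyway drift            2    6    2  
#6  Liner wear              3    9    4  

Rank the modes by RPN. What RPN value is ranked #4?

126

RPN = Severity × Occurrence × Detection:
  #1: 7 × 10 × 3 = 210
  #2: 10 × 2 × 8 = 160
  #3: 9 × 2 × 7 = 126
  #4: 7 × 6 × 4 = 168
  #5: 2 × 6 × 2 = 24
  #6: 3 × 9 × 4 = 108
Sorted descending: 210, 168, 160, 126, 108, 24.
The fourth-highest RPN is 126 (#3).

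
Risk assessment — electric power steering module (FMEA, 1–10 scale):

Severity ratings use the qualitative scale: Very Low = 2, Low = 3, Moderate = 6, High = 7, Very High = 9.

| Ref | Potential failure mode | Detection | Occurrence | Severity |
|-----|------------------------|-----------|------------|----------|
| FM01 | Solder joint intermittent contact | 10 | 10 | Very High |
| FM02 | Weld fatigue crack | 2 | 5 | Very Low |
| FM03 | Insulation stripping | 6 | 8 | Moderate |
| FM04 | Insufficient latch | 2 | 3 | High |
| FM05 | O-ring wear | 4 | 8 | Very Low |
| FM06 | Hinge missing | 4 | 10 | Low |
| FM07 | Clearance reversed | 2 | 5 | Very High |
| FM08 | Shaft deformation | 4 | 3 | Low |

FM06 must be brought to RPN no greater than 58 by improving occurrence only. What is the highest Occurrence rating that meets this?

4

FM06: S=3, O=10, D=4 → current RPN = 120.
Fixed product = 12. Need 12 × O ≤ 58, so O ≤ 58/12 = 4.83.
Maximum integer Occurrence rating = 4 (gives RPN 48; O=5 would give 60 > 58).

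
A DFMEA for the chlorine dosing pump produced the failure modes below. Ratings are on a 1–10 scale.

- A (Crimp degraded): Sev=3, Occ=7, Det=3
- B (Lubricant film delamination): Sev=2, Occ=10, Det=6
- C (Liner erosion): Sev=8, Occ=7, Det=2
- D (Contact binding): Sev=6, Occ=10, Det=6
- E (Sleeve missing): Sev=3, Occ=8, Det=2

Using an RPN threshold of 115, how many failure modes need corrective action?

2

RPN = Severity × Occurrence × Detection:
  A: 3 × 7 × 3 = 63
  B: 2 × 10 × 6 = 120
  C: 8 × 7 × 2 = 112
  D: 6 × 10 × 6 = 360
  E: 3 × 8 × 2 = 48
Modes with RPN ≥ 115: B (120), D (360) → 2.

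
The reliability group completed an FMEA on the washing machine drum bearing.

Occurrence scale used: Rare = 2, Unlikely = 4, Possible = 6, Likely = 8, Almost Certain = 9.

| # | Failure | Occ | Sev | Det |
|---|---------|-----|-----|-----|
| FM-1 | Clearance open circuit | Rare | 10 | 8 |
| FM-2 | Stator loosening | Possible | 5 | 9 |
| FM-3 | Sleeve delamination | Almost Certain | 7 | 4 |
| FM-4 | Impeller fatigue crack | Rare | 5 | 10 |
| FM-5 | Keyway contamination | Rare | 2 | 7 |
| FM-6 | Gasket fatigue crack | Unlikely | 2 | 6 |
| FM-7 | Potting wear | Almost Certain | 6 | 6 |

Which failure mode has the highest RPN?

RPN = Severity × Occurrence × Detection:
  FM-1: 10 × 2 × 8 = 160
  FM-2: 5 × 6 × 9 = 270
  FM-3: 7 × 9 × 4 = 252
  FM-4: 5 × 2 × 10 = 100
  FM-5: 2 × 2 × 7 = 28
  FM-6: 2 × 4 × 6 = 48
  FM-7: 6 × 9 × 6 = 324
Highest RPN is 324 → FM-7.

FM-7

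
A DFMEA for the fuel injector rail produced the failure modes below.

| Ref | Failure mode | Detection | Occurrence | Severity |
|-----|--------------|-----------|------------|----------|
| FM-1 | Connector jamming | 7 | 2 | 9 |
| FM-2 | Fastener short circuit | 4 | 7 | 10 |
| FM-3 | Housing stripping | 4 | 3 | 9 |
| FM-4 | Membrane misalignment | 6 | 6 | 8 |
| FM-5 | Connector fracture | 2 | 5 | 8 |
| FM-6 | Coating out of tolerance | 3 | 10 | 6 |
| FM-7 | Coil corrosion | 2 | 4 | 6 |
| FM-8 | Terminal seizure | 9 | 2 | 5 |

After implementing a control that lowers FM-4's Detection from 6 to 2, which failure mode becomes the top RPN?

FM-2

RPN = Severity × Occurrence × Detection:
  FM-1: 9 × 2 × 7 = 126
  FM-2: 10 × 7 × 4 = 280
  FM-3: 9 × 3 × 4 = 108
  FM-4: 8 × 6 × 6 = 288
  FM-5: 8 × 5 × 2 = 80
  FM-6: 6 × 10 × 3 = 180
  FM-7: 6 × 4 × 2 = 48
  FM-8: 5 × 2 × 9 = 90
After action: FM-4 → 8 × 6 × 2 = 96.
Revised RPNs: FM-2=280, FM-6=180, FM-1=126, FM-3=108, FM-4=96, FM-8=90, FM-5=80, FM-7=48.
Highest is now FM-2 (280).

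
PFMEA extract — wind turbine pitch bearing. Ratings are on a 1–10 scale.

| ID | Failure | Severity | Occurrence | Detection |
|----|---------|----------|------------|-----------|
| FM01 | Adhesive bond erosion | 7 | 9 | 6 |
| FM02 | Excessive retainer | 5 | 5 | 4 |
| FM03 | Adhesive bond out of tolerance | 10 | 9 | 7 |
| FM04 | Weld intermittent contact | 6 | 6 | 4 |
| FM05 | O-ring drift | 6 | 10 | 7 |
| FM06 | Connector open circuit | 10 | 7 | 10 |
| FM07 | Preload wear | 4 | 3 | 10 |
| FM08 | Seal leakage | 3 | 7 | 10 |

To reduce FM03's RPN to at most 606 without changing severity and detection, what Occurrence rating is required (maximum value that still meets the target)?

FM03: S=10, O=9, D=7 → current RPN = 630.
Fixed product = 70. Need 70 × O ≤ 606, so O ≤ 606/70 = 8.66.
Maximum integer Occurrence rating = 8 (gives RPN 560; O=9 would give 630 > 606).

8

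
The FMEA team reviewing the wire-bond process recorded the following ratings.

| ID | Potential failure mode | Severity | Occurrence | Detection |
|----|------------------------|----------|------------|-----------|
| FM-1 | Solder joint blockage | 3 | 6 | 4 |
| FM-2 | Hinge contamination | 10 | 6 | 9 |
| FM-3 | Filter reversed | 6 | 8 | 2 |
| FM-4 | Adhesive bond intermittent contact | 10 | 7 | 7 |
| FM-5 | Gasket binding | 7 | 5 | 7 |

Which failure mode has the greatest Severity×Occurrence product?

FM-4

Criticality = Severity × Occurrence:
  FM-1: 3 × 6 = 18
  FM-2: 10 × 6 = 60
  FM-3: 6 × 8 = 48
  FM-4: 10 × 7 = 70
  FM-5: 7 × 5 = 35
Highest criticality is 70 → FM-4.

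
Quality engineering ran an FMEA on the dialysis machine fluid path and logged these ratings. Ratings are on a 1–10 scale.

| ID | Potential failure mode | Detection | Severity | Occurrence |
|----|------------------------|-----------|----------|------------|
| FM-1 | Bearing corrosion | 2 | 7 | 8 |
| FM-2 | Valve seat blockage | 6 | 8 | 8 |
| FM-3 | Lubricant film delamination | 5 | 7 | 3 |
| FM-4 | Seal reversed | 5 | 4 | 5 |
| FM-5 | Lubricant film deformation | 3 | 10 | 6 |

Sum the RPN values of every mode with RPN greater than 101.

781

RPN = Severity × Occurrence × Detection:
  FM-1: 7 × 8 × 2 = 112
  FM-2: 8 × 8 × 6 = 384
  FM-3: 7 × 3 × 5 = 105
  FM-4: 4 × 5 × 5 = 100
  FM-5: 10 × 6 × 3 = 180
RPN > 101: FM-1 (112), FM-2 (384), FM-3 (105), FM-5 (180).
Sum: 112 + 384 + 105 + 180 = 781.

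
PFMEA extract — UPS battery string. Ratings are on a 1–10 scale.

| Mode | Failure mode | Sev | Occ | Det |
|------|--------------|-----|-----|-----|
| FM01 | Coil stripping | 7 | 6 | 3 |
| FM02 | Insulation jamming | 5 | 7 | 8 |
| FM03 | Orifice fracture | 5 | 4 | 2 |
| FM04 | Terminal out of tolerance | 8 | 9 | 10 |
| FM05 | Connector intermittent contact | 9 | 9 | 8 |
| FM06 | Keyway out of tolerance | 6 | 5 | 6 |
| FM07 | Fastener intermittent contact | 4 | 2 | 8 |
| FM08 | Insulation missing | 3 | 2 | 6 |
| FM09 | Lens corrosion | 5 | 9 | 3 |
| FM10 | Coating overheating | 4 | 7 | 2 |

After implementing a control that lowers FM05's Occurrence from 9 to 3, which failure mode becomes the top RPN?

RPN = Severity × Occurrence × Detection:
  FM01: 7 × 6 × 3 = 126
  FM02: 5 × 7 × 8 = 280
  FM03: 5 × 4 × 2 = 40
  FM04: 8 × 9 × 10 = 720
  FM05: 9 × 9 × 8 = 648
  FM06: 6 × 5 × 6 = 180
  FM07: 4 × 2 × 8 = 64
  FM08: 3 × 2 × 6 = 36
  FM09: 5 × 9 × 3 = 135
  FM10: 4 × 7 × 2 = 56
After action: FM05 → 9 × 3 × 8 = 216.
Revised RPNs: FM04=720, FM02=280, FM05=216, FM06=180, FM09=135, FM01=126, FM07=64, FM10=56, FM03=40, FM08=36.
Highest is now FM04 (720).

FM04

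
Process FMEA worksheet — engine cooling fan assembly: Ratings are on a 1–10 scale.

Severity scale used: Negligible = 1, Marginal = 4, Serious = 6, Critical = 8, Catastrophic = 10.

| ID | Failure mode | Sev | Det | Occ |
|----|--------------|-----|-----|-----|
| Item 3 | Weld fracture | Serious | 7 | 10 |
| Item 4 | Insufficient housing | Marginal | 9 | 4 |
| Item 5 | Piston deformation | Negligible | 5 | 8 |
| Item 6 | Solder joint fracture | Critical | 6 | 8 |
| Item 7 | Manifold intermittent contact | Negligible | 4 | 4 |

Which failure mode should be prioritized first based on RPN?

RPN = Severity × Occurrence × Detection:
  Item 3: 6 × 10 × 7 = 420
  Item 4: 4 × 4 × 9 = 144
  Item 5: 1 × 8 × 5 = 40
  Item 6: 8 × 8 × 6 = 384
  Item 7: 1 × 4 × 4 = 16
Highest RPN is 420 → Item 3.

Item 3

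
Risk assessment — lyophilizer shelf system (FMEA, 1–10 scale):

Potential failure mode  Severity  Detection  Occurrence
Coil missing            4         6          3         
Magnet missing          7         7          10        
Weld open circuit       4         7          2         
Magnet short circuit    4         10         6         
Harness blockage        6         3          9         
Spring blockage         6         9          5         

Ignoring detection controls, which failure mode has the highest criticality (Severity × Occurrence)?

Magnet missing

Criticality = Severity × Occurrence:
  Coil missing: 4 × 3 = 12
  Magnet missing: 7 × 10 = 70
  Weld open circuit: 4 × 2 = 8
  Magnet short circuit: 4 × 6 = 24
  Harness blockage: 6 × 9 = 54
  Spring blockage: 6 × 5 = 30
Highest criticality is 70 → Magnet missing.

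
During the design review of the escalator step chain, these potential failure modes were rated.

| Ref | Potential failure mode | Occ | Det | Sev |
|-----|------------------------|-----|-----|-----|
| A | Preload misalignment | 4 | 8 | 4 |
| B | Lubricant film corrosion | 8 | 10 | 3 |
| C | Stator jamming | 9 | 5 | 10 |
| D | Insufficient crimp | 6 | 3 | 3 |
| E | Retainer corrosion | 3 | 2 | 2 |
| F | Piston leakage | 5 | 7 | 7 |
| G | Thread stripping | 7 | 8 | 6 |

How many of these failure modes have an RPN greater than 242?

3

RPN = Severity × Occurrence × Detection:
  A: 4 × 4 × 8 = 128
  B: 3 × 8 × 10 = 240
  C: 10 × 9 × 5 = 450
  D: 3 × 6 × 3 = 54
  E: 2 × 3 × 2 = 12
  F: 7 × 5 × 7 = 245
  G: 6 × 7 × 8 = 336
Modes with RPN > 242: C (450), F (245), G (336) → 3.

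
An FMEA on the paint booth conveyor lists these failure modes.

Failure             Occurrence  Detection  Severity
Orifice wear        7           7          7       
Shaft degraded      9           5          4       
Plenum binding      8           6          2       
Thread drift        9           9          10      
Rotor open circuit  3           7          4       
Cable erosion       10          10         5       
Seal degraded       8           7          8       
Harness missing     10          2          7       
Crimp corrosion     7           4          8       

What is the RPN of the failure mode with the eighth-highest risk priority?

96

RPN = Severity × Occurrence × Detection:
  Orifice wear: 7 × 7 × 7 = 343
  Shaft degraded: 4 × 9 × 5 = 180
  Plenum binding: 2 × 8 × 6 = 96
  Thread drift: 10 × 9 × 9 = 810
  Rotor open circuit: 4 × 3 × 7 = 84
  Cable erosion: 5 × 10 × 10 = 500
  Seal degraded: 8 × 8 × 7 = 448
  Harness missing: 7 × 10 × 2 = 140
  Crimp corrosion: 8 × 7 × 4 = 224
Sorted descending: 810, 500, 448, 343, 224, 180, 140, 96, 84.
The eighth-highest RPN is 96 (Plenum binding).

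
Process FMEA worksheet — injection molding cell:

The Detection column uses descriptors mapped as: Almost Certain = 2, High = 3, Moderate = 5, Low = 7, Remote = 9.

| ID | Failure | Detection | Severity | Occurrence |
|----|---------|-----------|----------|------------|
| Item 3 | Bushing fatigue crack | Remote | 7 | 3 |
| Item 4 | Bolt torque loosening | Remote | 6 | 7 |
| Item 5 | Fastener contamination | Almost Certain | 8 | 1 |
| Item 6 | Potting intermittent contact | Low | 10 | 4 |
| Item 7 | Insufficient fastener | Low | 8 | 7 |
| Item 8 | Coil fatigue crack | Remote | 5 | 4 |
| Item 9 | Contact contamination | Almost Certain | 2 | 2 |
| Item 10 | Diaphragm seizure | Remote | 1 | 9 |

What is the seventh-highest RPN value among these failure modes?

RPN = Severity × Occurrence × Detection:
  Item 3: 7 × 3 × 9 = 189
  Item 4: 6 × 7 × 9 = 378
  Item 5: 8 × 1 × 2 = 16
  Item 6: 10 × 4 × 7 = 280
  Item 7: 8 × 7 × 7 = 392
  Item 8: 5 × 4 × 9 = 180
  Item 9: 2 × 2 × 2 = 8
  Item 10: 1 × 9 × 9 = 81
Sorted descending: 392, 378, 280, 189, 180, 81, 16, 8.
The seventh-highest RPN is 16 (Item 5).

16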